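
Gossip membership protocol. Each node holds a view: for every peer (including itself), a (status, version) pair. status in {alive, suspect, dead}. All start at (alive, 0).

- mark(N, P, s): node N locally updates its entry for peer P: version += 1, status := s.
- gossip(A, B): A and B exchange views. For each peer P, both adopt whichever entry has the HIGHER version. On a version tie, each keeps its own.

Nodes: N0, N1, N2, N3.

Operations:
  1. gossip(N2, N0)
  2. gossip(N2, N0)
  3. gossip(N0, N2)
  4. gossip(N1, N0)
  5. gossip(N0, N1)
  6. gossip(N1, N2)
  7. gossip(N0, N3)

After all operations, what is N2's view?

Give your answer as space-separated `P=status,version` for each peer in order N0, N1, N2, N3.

Answer: N0=alive,0 N1=alive,0 N2=alive,0 N3=alive,0

Derivation:
Op 1: gossip N2<->N0 -> N2.N0=(alive,v0) N2.N1=(alive,v0) N2.N2=(alive,v0) N2.N3=(alive,v0) | N0.N0=(alive,v0) N0.N1=(alive,v0) N0.N2=(alive,v0) N0.N3=(alive,v0)
Op 2: gossip N2<->N0 -> N2.N0=(alive,v0) N2.N1=(alive,v0) N2.N2=(alive,v0) N2.N3=(alive,v0) | N0.N0=(alive,v0) N0.N1=(alive,v0) N0.N2=(alive,v0) N0.N3=(alive,v0)
Op 3: gossip N0<->N2 -> N0.N0=(alive,v0) N0.N1=(alive,v0) N0.N2=(alive,v0) N0.N3=(alive,v0) | N2.N0=(alive,v0) N2.N1=(alive,v0) N2.N2=(alive,v0) N2.N3=(alive,v0)
Op 4: gossip N1<->N0 -> N1.N0=(alive,v0) N1.N1=(alive,v0) N1.N2=(alive,v0) N1.N3=(alive,v0) | N0.N0=(alive,v0) N0.N1=(alive,v0) N0.N2=(alive,v0) N0.N3=(alive,v0)
Op 5: gossip N0<->N1 -> N0.N0=(alive,v0) N0.N1=(alive,v0) N0.N2=(alive,v0) N0.N3=(alive,v0) | N1.N0=(alive,v0) N1.N1=(alive,v0) N1.N2=(alive,v0) N1.N3=(alive,v0)
Op 6: gossip N1<->N2 -> N1.N0=(alive,v0) N1.N1=(alive,v0) N1.N2=(alive,v0) N1.N3=(alive,v0) | N2.N0=(alive,v0) N2.N1=(alive,v0) N2.N2=(alive,v0) N2.N3=(alive,v0)
Op 7: gossip N0<->N3 -> N0.N0=(alive,v0) N0.N1=(alive,v0) N0.N2=(alive,v0) N0.N3=(alive,v0) | N3.N0=(alive,v0) N3.N1=(alive,v0) N3.N2=(alive,v0) N3.N3=(alive,v0)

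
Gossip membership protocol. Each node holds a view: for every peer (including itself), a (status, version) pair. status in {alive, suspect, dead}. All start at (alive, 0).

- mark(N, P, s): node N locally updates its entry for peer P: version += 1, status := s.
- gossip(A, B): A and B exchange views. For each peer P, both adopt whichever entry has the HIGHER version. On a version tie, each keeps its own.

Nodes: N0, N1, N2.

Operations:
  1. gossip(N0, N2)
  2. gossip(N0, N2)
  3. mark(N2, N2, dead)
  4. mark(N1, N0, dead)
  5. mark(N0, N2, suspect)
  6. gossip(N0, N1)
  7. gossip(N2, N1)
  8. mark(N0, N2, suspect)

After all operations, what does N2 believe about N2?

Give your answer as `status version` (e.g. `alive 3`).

Op 1: gossip N0<->N2 -> N0.N0=(alive,v0) N0.N1=(alive,v0) N0.N2=(alive,v0) | N2.N0=(alive,v0) N2.N1=(alive,v0) N2.N2=(alive,v0)
Op 2: gossip N0<->N2 -> N0.N0=(alive,v0) N0.N1=(alive,v0) N0.N2=(alive,v0) | N2.N0=(alive,v0) N2.N1=(alive,v0) N2.N2=(alive,v0)
Op 3: N2 marks N2=dead -> (dead,v1)
Op 4: N1 marks N0=dead -> (dead,v1)
Op 5: N0 marks N2=suspect -> (suspect,v1)
Op 6: gossip N0<->N1 -> N0.N0=(dead,v1) N0.N1=(alive,v0) N0.N2=(suspect,v1) | N1.N0=(dead,v1) N1.N1=(alive,v0) N1.N2=(suspect,v1)
Op 7: gossip N2<->N1 -> N2.N0=(dead,v1) N2.N1=(alive,v0) N2.N2=(dead,v1) | N1.N0=(dead,v1) N1.N1=(alive,v0) N1.N2=(suspect,v1)
Op 8: N0 marks N2=suspect -> (suspect,v2)

Answer: dead 1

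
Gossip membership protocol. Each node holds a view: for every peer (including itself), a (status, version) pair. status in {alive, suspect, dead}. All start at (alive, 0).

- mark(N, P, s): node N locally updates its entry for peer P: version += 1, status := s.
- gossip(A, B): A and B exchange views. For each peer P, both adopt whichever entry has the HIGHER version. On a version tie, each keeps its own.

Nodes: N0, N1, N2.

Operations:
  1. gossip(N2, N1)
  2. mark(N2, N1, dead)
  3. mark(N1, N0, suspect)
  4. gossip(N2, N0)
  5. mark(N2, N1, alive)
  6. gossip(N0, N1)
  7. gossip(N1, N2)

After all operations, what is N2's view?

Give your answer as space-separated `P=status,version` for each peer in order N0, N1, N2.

Answer: N0=suspect,1 N1=alive,2 N2=alive,0

Derivation:
Op 1: gossip N2<->N1 -> N2.N0=(alive,v0) N2.N1=(alive,v0) N2.N2=(alive,v0) | N1.N0=(alive,v0) N1.N1=(alive,v0) N1.N2=(alive,v0)
Op 2: N2 marks N1=dead -> (dead,v1)
Op 3: N1 marks N0=suspect -> (suspect,v1)
Op 4: gossip N2<->N0 -> N2.N0=(alive,v0) N2.N1=(dead,v1) N2.N2=(alive,v0) | N0.N0=(alive,v0) N0.N1=(dead,v1) N0.N2=(alive,v0)
Op 5: N2 marks N1=alive -> (alive,v2)
Op 6: gossip N0<->N1 -> N0.N0=(suspect,v1) N0.N1=(dead,v1) N0.N2=(alive,v0) | N1.N0=(suspect,v1) N1.N1=(dead,v1) N1.N2=(alive,v0)
Op 7: gossip N1<->N2 -> N1.N0=(suspect,v1) N1.N1=(alive,v2) N1.N2=(alive,v0) | N2.N0=(suspect,v1) N2.N1=(alive,v2) N2.N2=(alive,v0)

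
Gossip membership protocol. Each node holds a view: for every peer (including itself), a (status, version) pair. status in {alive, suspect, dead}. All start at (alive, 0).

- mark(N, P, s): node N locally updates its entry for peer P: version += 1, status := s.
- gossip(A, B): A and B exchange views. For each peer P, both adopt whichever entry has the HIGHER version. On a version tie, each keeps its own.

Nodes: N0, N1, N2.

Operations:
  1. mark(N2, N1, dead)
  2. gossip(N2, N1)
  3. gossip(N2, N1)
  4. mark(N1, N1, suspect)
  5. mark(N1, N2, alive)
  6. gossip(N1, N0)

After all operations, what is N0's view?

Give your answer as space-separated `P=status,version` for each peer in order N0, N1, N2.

Op 1: N2 marks N1=dead -> (dead,v1)
Op 2: gossip N2<->N1 -> N2.N0=(alive,v0) N2.N1=(dead,v1) N2.N2=(alive,v0) | N1.N0=(alive,v0) N1.N1=(dead,v1) N1.N2=(alive,v0)
Op 3: gossip N2<->N1 -> N2.N0=(alive,v0) N2.N1=(dead,v1) N2.N2=(alive,v0) | N1.N0=(alive,v0) N1.N1=(dead,v1) N1.N2=(alive,v0)
Op 4: N1 marks N1=suspect -> (suspect,v2)
Op 5: N1 marks N2=alive -> (alive,v1)
Op 6: gossip N1<->N0 -> N1.N0=(alive,v0) N1.N1=(suspect,v2) N1.N2=(alive,v1) | N0.N0=(alive,v0) N0.N1=(suspect,v2) N0.N2=(alive,v1)

Answer: N0=alive,0 N1=suspect,2 N2=alive,1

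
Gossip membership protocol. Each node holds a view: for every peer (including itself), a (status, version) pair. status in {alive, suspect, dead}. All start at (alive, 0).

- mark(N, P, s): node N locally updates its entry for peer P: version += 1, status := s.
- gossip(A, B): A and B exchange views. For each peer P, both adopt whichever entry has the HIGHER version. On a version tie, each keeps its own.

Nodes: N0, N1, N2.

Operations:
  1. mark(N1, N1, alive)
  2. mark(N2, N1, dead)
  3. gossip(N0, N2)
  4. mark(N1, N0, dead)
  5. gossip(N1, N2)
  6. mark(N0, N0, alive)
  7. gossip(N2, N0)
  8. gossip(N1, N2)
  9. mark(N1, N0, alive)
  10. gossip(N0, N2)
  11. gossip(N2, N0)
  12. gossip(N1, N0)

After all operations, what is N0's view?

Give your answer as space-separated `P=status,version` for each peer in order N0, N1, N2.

Op 1: N1 marks N1=alive -> (alive,v1)
Op 2: N2 marks N1=dead -> (dead,v1)
Op 3: gossip N0<->N2 -> N0.N0=(alive,v0) N0.N1=(dead,v1) N0.N2=(alive,v0) | N2.N0=(alive,v0) N2.N1=(dead,v1) N2.N2=(alive,v0)
Op 4: N1 marks N0=dead -> (dead,v1)
Op 5: gossip N1<->N2 -> N1.N0=(dead,v1) N1.N1=(alive,v1) N1.N2=(alive,v0) | N2.N0=(dead,v1) N2.N1=(dead,v1) N2.N2=(alive,v0)
Op 6: N0 marks N0=alive -> (alive,v1)
Op 7: gossip N2<->N0 -> N2.N0=(dead,v1) N2.N1=(dead,v1) N2.N2=(alive,v0) | N0.N0=(alive,v1) N0.N1=(dead,v1) N0.N2=(alive,v0)
Op 8: gossip N1<->N2 -> N1.N0=(dead,v1) N1.N1=(alive,v1) N1.N2=(alive,v0) | N2.N0=(dead,v1) N2.N1=(dead,v1) N2.N2=(alive,v0)
Op 9: N1 marks N0=alive -> (alive,v2)
Op 10: gossip N0<->N2 -> N0.N0=(alive,v1) N0.N1=(dead,v1) N0.N2=(alive,v0) | N2.N0=(dead,v1) N2.N1=(dead,v1) N2.N2=(alive,v0)
Op 11: gossip N2<->N0 -> N2.N0=(dead,v1) N2.N1=(dead,v1) N2.N2=(alive,v0) | N0.N0=(alive,v1) N0.N1=(dead,v1) N0.N2=(alive,v0)
Op 12: gossip N1<->N0 -> N1.N0=(alive,v2) N1.N1=(alive,v1) N1.N2=(alive,v0) | N0.N0=(alive,v2) N0.N1=(dead,v1) N0.N2=(alive,v0)

Answer: N0=alive,2 N1=dead,1 N2=alive,0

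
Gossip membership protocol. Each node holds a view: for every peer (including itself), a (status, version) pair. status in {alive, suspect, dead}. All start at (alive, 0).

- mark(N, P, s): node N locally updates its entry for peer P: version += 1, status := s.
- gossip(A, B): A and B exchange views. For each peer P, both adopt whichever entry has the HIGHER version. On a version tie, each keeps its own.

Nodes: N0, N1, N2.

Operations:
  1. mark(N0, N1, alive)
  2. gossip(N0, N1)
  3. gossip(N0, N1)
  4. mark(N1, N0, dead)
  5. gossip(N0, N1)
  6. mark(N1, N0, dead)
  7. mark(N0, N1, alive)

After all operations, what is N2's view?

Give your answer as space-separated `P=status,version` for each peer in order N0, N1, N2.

Answer: N0=alive,0 N1=alive,0 N2=alive,0

Derivation:
Op 1: N0 marks N1=alive -> (alive,v1)
Op 2: gossip N0<->N1 -> N0.N0=(alive,v0) N0.N1=(alive,v1) N0.N2=(alive,v0) | N1.N0=(alive,v0) N1.N1=(alive,v1) N1.N2=(alive,v0)
Op 3: gossip N0<->N1 -> N0.N0=(alive,v0) N0.N1=(alive,v1) N0.N2=(alive,v0) | N1.N0=(alive,v0) N1.N1=(alive,v1) N1.N2=(alive,v0)
Op 4: N1 marks N0=dead -> (dead,v1)
Op 5: gossip N0<->N1 -> N0.N0=(dead,v1) N0.N1=(alive,v1) N0.N2=(alive,v0) | N1.N0=(dead,v1) N1.N1=(alive,v1) N1.N2=(alive,v0)
Op 6: N1 marks N0=dead -> (dead,v2)
Op 7: N0 marks N1=alive -> (alive,v2)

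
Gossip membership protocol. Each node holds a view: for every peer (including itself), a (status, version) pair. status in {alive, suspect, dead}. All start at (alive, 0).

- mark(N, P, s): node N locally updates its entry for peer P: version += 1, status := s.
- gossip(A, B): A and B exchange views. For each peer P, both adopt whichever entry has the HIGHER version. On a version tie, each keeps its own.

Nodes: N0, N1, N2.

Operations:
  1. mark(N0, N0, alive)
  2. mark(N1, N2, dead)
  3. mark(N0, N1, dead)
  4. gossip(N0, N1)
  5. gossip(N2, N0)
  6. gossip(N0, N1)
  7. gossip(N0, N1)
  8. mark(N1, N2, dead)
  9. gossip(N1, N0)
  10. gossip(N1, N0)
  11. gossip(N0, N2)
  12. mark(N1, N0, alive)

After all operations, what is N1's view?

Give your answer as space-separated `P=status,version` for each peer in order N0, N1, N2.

Op 1: N0 marks N0=alive -> (alive,v1)
Op 2: N1 marks N2=dead -> (dead,v1)
Op 3: N0 marks N1=dead -> (dead,v1)
Op 4: gossip N0<->N1 -> N0.N0=(alive,v1) N0.N1=(dead,v1) N0.N2=(dead,v1) | N1.N0=(alive,v1) N1.N1=(dead,v1) N1.N2=(dead,v1)
Op 5: gossip N2<->N0 -> N2.N0=(alive,v1) N2.N1=(dead,v1) N2.N2=(dead,v1) | N0.N0=(alive,v1) N0.N1=(dead,v1) N0.N2=(dead,v1)
Op 6: gossip N0<->N1 -> N0.N0=(alive,v1) N0.N1=(dead,v1) N0.N2=(dead,v1) | N1.N0=(alive,v1) N1.N1=(dead,v1) N1.N2=(dead,v1)
Op 7: gossip N0<->N1 -> N0.N0=(alive,v1) N0.N1=(dead,v1) N0.N2=(dead,v1) | N1.N0=(alive,v1) N1.N1=(dead,v1) N1.N2=(dead,v1)
Op 8: N1 marks N2=dead -> (dead,v2)
Op 9: gossip N1<->N0 -> N1.N0=(alive,v1) N1.N1=(dead,v1) N1.N2=(dead,v2) | N0.N0=(alive,v1) N0.N1=(dead,v1) N0.N2=(dead,v2)
Op 10: gossip N1<->N0 -> N1.N0=(alive,v1) N1.N1=(dead,v1) N1.N2=(dead,v2) | N0.N0=(alive,v1) N0.N1=(dead,v1) N0.N2=(dead,v2)
Op 11: gossip N0<->N2 -> N0.N0=(alive,v1) N0.N1=(dead,v1) N0.N2=(dead,v2) | N2.N0=(alive,v1) N2.N1=(dead,v1) N2.N2=(dead,v2)
Op 12: N1 marks N0=alive -> (alive,v2)

Answer: N0=alive,2 N1=dead,1 N2=dead,2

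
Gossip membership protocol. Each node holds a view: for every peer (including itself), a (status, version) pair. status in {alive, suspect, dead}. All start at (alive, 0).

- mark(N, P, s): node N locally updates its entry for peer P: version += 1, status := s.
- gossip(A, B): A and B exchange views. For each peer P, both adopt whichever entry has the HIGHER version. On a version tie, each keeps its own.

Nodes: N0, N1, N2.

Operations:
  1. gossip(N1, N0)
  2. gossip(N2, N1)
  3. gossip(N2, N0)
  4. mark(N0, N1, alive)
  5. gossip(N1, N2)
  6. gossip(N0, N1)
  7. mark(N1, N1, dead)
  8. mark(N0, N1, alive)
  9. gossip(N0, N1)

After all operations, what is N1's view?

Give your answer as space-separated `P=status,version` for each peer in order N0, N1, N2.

Answer: N0=alive,0 N1=dead,2 N2=alive,0

Derivation:
Op 1: gossip N1<->N0 -> N1.N0=(alive,v0) N1.N1=(alive,v0) N1.N2=(alive,v0) | N0.N0=(alive,v0) N0.N1=(alive,v0) N0.N2=(alive,v0)
Op 2: gossip N2<->N1 -> N2.N0=(alive,v0) N2.N1=(alive,v0) N2.N2=(alive,v0) | N1.N0=(alive,v0) N1.N1=(alive,v0) N1.N2=(alive,v0)
Op 3: gossip N2<->N0 -> N2.N0=(alive,v0) N2.N1=(alive,v0) N2.N2=(alive,v0) | N0.N0=(alive,v0) N0.N1=(alive,v0) N0.N2=(alive,v0)
Op 4: N0 marks N1=alive -> (alive,v1)
Op 5: gossip N1<->N2 -> N1.N0=(alive,v0) N1.N1=(alive,v0) N1.N2=(alive,v0) | N2.N0=(alive,v0) N2.N1=(alive,v0) N2.N2=(alive,v0)
Op 6: gossip N0<->N1 -> N0.N0=(alive,v0) N0.N1=(alive,v1) N0.N2=(alive,v0) | N1.N0=(alive,v0) N1.N1=(alive,v1) N1.N2=(alive,v0)
Op 7: N1 marks N1=dead -> (dead,v2)
Op 8: N0 marks N1=alive -> (alive,v2)
Op 9: gossip N0<->N1 -> N0.N0=(alive,v0) N0.N1=(alive,v2) N0.N2=(alive,v0) | N1.N0=(alive,v0) N1.N1=(dead,v2) N1.N2=(alive,v0)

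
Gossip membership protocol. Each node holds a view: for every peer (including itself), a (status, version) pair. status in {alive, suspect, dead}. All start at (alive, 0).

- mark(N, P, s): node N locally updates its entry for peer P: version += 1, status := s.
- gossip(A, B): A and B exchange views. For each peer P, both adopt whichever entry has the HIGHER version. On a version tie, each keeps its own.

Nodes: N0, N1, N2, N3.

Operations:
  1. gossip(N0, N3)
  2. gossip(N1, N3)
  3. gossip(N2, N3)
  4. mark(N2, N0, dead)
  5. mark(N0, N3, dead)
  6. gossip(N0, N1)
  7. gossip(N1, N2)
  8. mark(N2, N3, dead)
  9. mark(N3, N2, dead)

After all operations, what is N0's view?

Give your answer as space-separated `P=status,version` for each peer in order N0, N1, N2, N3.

Op 1: gossip N0<->N3 -> N0.N0=(alive,v0) N0.N1=(alive,v0) N0.N2=(alive,v0) N0.N3=(alive,v0) | N3.N0=(alive,v0) N3.N1=(alive,v0) N3.N2=(alive,v0) N3.N3=(alive,v0)
Op 2: gossip N1<->N3 -> N1.N0=(alive,v0) N1.N1=(alive,v0) N1.N2=(alive,v0) N1.N3=(alive,v0) | N3.N0=(alive,v0) N3.N1=(alive,v0) N3.N2=(alive,v0) N3.N3=(alive,v0)
Op 3: gossip N2<->N3 -> N2.N0=(alive,v0) N2.N1=(alive,v0) N2.N2=(alive,v0) N2.N3=(alive,v0) | N3.N0=(alive,v0) N3.N1=(alive,v0) N3.N2=(alive,v0) N3.N3=(alive,v0)
Op 4: N2 marks N0=dead -> (dead,v1)
Op 5: N0 marks N3=dead -> (dead,v1)
Op 6: gossip N0<->N1 -> N0.N0=(alive,v0) N0.N1=(alive,v0) N0.N2=(alive,v0) N0.N3=(dead,v1) | N1.N0=(alive,v0) N1.N1=(alive,v0) N1.N2=(alive,v0) N1.N3=(dead,v1)
Op 7: gossip N1<->N2 -> N1.N0=(dead,v1) N1.N1=(alive,v0) N1.N2=(alive,v0) N1.N3=(dead,v1) | N2.N0=(dead,v1) N2.N1=(alive,v0) N2.N2=(alive,v0) N2.N3=(dead,v1)
Op 8: N2 marks N3=dead -> (dead,v2)
Op 9: N3 marks N2=dead -> (dead,v1)

Answer: N0=alive,0 N1=alive,0 N2=alive,0 N3=dead,1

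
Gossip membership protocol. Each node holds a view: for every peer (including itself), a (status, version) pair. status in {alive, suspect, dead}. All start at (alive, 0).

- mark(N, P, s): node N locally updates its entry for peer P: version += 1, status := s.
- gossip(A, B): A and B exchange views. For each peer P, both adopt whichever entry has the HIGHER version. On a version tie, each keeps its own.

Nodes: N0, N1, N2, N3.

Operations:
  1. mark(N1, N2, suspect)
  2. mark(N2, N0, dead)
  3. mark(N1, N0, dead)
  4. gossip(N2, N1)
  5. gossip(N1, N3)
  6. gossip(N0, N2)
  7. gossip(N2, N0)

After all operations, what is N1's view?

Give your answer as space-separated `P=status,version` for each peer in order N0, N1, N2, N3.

Answer: N0=dead,1 N1=alive,0 N2=suspect,1 N3=alive,0

Derivation:
Op 1: N1 marks N2=suspect -> (suspect,v1)
Op 2: N2 marks N0=dead -> (dead,v1)
Op 3: N1 marks N0=dead -> (dead,v1)
Op 4: gossip N2<->N1 -> N2.N0=(dead,v1) N2.N1=(alive,v0) N2.N2=(suspect,v1) N2.N3=(alive,v0) | N1.N0=(dead,v1) N1.N1=(alive,v0) N1.N2=(suspect,v1) N1.N3=(alive,v0)
Op 5: gossip N1<->N3 -> N1.N0=(dead,v1) N1.N1=(alive,v0) N1.N2=(suspect,v1) N1.N3=(alive,v0) | N3.N0=(dead,v1) N3.N1=(alive,v0) N3.N2=(suspect,v1) N3.N3=(alive,v0)
Op 6: gossip N0<->N2 -> N0.N0=(dead,v1) N0.N1=(alive,v0) N0.N2=(suspect,v1) N0.N3=(alive,v0) | N2.N0=(dead,v1) N2.N1=(alive,v0) N2.N2=(suspect,v1) N2.N3=(alive,v0)
Op 7: gossip N2<->N0 -> N2.N0=(dead,v1) N2.N1=(alive,v0) N2.N2=(suspect,v1) N2.N3=(alive,v0) | N0.N0=(dead,v1) N0.N1=(alive,v0) N0.N2=(suspect,v1) N0.N3=(alive,v0)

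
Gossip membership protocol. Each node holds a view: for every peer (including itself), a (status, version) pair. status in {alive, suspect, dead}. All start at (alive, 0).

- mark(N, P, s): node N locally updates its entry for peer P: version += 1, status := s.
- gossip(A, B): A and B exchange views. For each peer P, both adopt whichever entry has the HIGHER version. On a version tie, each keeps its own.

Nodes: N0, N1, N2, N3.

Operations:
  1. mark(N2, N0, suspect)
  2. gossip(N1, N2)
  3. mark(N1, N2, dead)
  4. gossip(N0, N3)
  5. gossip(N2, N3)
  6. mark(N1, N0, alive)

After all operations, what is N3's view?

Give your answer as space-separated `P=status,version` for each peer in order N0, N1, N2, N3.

Op 1: N2 marks N0=suspect -> (suspect,v1)
Op 2: gossip N1<->N2 -> N1.N0=(suspect,v1) N1.N1=(alive,v0) N1.N2=(alive,v0) N1.N3=(alive,v0) | N2.N0=(suspect,v1) N2.N1=(alive,v0) N2.N2=(alive,v0) N2.N3=(alive,v0)
Op 3: N1 marks N2=dead -> (dead,v1)
Op 4: gossip N0<->N3 -> N0.N0=(alive,v0) N0.N1=(alive,v0) N0.N2=(alive,v0) N0.N3=(alive,v0) | N3.N0=(alive,v0) N3.N1=(alive,v0) N3.N2=(alive,v0) N3.N3=(alive,v0)
Op 5: gossip N2<->N3 -> N2.N0=(suspect,v1) N2.N1=(alive,v0) N2.N2=(alive,v0) N2.N3=(alive,v0) | N3.N0=(suspect,v1) N3.N1=(alive,v0) N3.N2=(alive,v0) N3.N3=(alive,v0)
Op 6: N1 marks N0=alive -> (alive,v2)

Answer: N0=suspect,1 N1=alive,0 N2=alive,0 N3=alive,0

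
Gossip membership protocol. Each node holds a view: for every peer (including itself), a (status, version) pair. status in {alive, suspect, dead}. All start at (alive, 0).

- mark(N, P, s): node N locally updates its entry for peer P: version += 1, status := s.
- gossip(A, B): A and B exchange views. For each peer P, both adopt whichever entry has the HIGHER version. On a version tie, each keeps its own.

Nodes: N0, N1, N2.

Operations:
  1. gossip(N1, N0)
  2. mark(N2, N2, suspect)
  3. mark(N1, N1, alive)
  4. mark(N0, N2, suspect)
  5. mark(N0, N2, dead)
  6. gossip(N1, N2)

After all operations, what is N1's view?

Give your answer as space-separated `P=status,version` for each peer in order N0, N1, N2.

Answer: N0=alive,0 N1=alive,1 N2=suspect,1

Derivation:
Op 1: gossip N1<->N0 -> N1.N0=(alive,v0) N1.N1=(alive,v0) N1.N2=(alive,v0) | N0.N0=(alive,v0) N0.N1=(alive,v0) N0.N2=(alive,v0)
Op 2: N2 marks N2=suspect -> (suspect,v1)
Op 3: N1 marks N1=alive -> (alive,v1)
Op 4: N0 marks N2=suspect -> (suspect,v1)
Op 5: N0 marks N2=dead -> (dead,v2)
Op 6: gossip N1<->N2 -> N1.N0=(alive,v0) N1.N1=(alive,v1) N1.N2=(suspect,v1) | N2.N0=(alive,v0) N2.N1=(alive,v1) N2.N2=(suspect,v1)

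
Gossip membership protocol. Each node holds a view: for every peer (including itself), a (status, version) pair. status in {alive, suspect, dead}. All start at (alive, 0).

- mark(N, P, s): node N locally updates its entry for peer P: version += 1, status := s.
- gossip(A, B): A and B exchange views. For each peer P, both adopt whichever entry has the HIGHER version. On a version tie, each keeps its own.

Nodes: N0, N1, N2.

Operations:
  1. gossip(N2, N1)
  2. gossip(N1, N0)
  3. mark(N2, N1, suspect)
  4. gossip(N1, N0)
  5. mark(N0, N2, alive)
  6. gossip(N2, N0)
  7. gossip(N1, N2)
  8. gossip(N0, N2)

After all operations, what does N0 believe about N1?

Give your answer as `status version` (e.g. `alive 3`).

Answer: suspect 1

Derivation:
Op 1: gossip N2<->N1 -> N2.N0=(alive,v0) N2.N1=(alive,v0) N2.N2=(alive,v0) | N1.N0=(alive,v0) N1.N1=(alive,v0) N1.N2=(alive,v0)
Op 2: gossip N1<->N0 -> N1.N0=(alive,v0) N1.N1=(alive,v0) N1.N2=(alive,v0) | N0.N0=(alive,v0) N0.N1=(alive,v0) N0.N2=(alive,v0)
Op 3: N2 marks N1=suspect -> (suspect,v1)
Op 4: gossip N1<->N0 -> N1.N0=(alive,v0) N1.N1=(alive,v0) N1.N2=(alive,v0) | N0.N0=(alive,v0) N0.N1=(alive,v0) N0.N2=(alive,v0)
Op 5: N0 marks N2=alive -> (alive,v1)
Op 6: gossip N2<->N0 -> N2.N0=(alive,v0) N2.N1=(suspect,v1) N2.N2=(alive,v1) | N0.N0=(alive,v0) N0.N1=(suspect,v1) N0.N2=(alive,v1)
Op 7: gossip N1<->N2 -> N1.N0=(alive,v0) N1.N1=(suspect,v1) N1.N2=(alive,v1) | N2.N0=(alive,v0) N2.N1=(suspect,v1) N2.N2=(alive,v1)
Op 8: gossip N0<->N2 -> N0.N0=(alive,v0) N0.N1=(suspect,v1) N0.N2=(alive,v1) | N2.N0=(alive,v0) N2.N1=(suspect,v1) N2.N2=(alive,v1)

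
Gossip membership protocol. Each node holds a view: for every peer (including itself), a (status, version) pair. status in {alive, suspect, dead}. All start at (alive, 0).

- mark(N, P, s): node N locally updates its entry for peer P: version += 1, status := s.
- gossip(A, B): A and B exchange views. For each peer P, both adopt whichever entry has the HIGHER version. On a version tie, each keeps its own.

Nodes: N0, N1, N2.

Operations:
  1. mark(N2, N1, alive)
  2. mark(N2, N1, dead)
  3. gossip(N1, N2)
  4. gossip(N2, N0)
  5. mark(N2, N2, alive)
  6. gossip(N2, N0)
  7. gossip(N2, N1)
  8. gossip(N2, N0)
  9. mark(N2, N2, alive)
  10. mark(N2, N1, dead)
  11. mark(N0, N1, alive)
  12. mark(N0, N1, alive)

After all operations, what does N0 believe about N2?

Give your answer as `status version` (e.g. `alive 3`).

Op 1: N2 marks N1=alive -> (alive,v1)
Op 2: N2 marks N1=dead -> (dead,v2)
Op 3: gossip N1<->N2 -> N1.N0=(alive,v0) N1.N1=(dead,v2) N1.N2=(alive,v0) | N2.N0=(alive,v0) N2.N1=(dead,v2) N2.N2=(alive,v0)
Op 4: gossip N2<->N0 -> N2.N0=(alive,v0) N2.N1=(dead,v2) N2.N2=(alive,v0) | N0.N0=(alive,v0) N0.N1=(dead,v2) N0.N2=(alive,v0)
Op 5: N2 marks N2=alive -> (alive,v1)
Op 6: gossip N2<->N0 -> N2.N0=(alive,v0) N2.N1=(dead,v2) N2.N2=(alive,v1) | N0.N0=(alive,v0) N0.N1=(dead,v2) N0.N2=(alive,v1)
Op 7: gossip N2<->N1 -> N2.N0=(alive,v0) N2.N1=(dead,v2) N2.N2=(alive,v1) | N1.N0=(alive,v0) N1.N1=(dead,v2) N1.N2=(alive,v1)
Op 8: gossip N2<->N0 -> N2.N0=(alive,v0) N2.N1=(dead,v2) N2.N2=(alive,v1) | N0.N0=(alive,v0) N0.N1=(dead,v2) N0.N2=(alive,v1)
Op 9: N2 marks N2=alive -> (alive,v2)
Op 10: N2 marks N1=dead -> (dead,v3)
Op 11: N0 marks N1=alive -> (alive,v3)
Op 12: N0 marks N1=alive -> (alive,v4)

Answer: alive 1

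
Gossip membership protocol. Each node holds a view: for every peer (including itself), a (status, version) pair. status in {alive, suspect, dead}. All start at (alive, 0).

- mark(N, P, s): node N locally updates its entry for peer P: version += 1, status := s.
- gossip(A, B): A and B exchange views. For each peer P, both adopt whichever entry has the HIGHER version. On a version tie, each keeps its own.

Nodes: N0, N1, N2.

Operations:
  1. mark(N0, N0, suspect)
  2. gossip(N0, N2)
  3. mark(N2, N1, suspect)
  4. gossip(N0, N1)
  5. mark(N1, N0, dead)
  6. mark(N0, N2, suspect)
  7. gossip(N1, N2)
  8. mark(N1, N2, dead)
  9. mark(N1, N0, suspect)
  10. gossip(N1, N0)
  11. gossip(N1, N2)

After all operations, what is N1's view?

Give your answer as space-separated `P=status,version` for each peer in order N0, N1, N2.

Op 1: N0 marks N0=suspect -> (suspect,v1)
Op 2: gossip N0<->N2 -> N0.N0=(suspect,v1) N0.N1=(alive,v0) N0.N2=(alive,v0) | N2.N0=(suspect,v1) N2.N1=(alive,v0) N2.N2=(alive,v0)
Op 3: N2 marks N1=suspect -> (suspect,v1)
Op 4: gossip N0<->N1 -> N0.N0=(suspect,v1) N0.N1=(alive,v0) N0.N2=(alive,v0) | N1.N0=(suspect,v1) N1.N1=(alive,v0) N1.N2=(alive,v0)
Op 5: N1 marks N0=dead -> (dead,v2)
Op 6: N0 marks N2=suspect -> (suspect,v1)
Op 7: gossip N1<->N2 -> N1.N0=(dead,v2) N1.N1=(suspect,v1) N1.N2=(alive,v0) | N2.N0=(dead,v2) N2.N1=(suspect,v1) N2.N2=(alive,v0)
Op 8: N1 marks N2=dead -> (dead,v1)
Op 9: N1 marks N0=suspect -> (suspect,v3)
Op 10: gossip N1<->N0 -> N1.N0=(suspect,v3) N1.N1=(suspect,v1) N1.N2=(dead,v1) | N0.N0=(suspect,v3) N0.N1=(suspect,v1) N0.N2=(suspect,v1)
Op 11: gossip N1<->N2 -> N1.N0=(suspect,v3) N1.N1=(suspect,v1) N1.N2=(dead,v1) | N2.N0=(suspect,v3) N2.N1=(suspect,v1) N2.N2=(dead,v1)

Answer: N0=suspect,3 N1=suspect,1 N2=dead,1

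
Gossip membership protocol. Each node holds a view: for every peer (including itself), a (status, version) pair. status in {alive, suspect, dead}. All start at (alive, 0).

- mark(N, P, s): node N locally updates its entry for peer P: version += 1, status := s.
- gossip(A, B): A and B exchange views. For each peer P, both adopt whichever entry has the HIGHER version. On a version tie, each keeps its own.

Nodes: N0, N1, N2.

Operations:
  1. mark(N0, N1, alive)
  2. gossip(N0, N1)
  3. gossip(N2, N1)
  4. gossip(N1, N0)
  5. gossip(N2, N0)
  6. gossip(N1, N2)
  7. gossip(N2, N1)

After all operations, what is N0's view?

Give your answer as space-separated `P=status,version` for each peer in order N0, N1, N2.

Op 1: N0 marks N1=alive -> (alive,v1)
Op 2: gossip N0<->N1 -> N0.N0=(alive,v0) N0.N1=(alive,v1) N0.N2=(alive,v0) | N1.N0=(alive,v0) N1.N1=(alive,v1) N1.N2=(alive,v0)
Op 3: gossip N2<->N1 -> N2.N0=(alive,v0) N2.N1=(alive,v1) N2.N2=(alive,v0) | N1.N0=(alive,v0) N1.N1=(alive,v1) N1.N2=(alive,v0)
Op 4: gossip N1<->N0 -> N1.N0=(alive,v0) N1.N1=(alive,v1) N1.N2=(alive,v0) | N0.N0=(alive,v0) N0.N1=(alive,v1) N0.N2=(alive,v0)
Op 5: gossip N2<->N0 -> N2.N0=(alive,v0) N2.N1=(alive,v1) N2.N2=(alive,v0) | N0.N0=(alive,v0) N0.N1=(alive,v1) N0.N2=(alive,v0)
Op 6: gossip N1<->N2 -> N1.N0=(alive,v0) N1.N1=(alive,v1) N1.N2=(alive,v0) | N2.N0=(alive,v0) N2.N1=(alive,v1) N2.N2=(alive,v0)
Op 7: gossip N2<->N1 -> N2.N0=(alive,v0) N2.N1=(alive,v1) N2.N2=(alive,v0) | N1.N0=(alive,v0) N1.N1=(alive,v1) N1.N2=(alive,v0)

Answer: N0=alive,0 N1=alive,1 N2=alive,0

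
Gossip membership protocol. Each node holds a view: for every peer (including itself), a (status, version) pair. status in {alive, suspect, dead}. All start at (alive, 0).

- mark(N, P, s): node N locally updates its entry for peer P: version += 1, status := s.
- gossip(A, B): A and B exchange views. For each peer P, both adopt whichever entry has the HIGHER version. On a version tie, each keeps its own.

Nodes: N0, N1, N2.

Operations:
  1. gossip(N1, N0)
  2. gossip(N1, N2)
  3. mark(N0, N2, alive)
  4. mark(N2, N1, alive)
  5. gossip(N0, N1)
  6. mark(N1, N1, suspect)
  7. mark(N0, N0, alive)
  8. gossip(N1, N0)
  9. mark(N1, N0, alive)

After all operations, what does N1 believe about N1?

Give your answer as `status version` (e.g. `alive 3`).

Op 1: gossip N1<->N0 -> N1.N0=(alive,v0) N1.N1=(alive,v0) N1.N2=(alive,v0) | N0.N0=(alive,v0) N0.N1=(alive,v0) N0.N2=(alive,v0)
Op 2: gossip N1<->N2 -> N1.N0=(alive,v0) N1.N1=(alive,v0) N1.N2=(alive,v0) | N2.N0=(alive,v0) N2.N1=(alive,v0) N2.N2=(alive,v0)
Op 3: N0 marks N2=alive -> (alive,v1)
Op 4: N2 marks N1=alive -> (alive,v1)
Op 5: gossip N0<->N1 -> N0.N0=(alive,v0) N0.N1=(alive,v0) N0.N2=(alive,v1) | N1.N0=(alive,v0) N1.N1=(alive,v0) N1.N2=(alive,v1)
Op 6: N1 marks N1=suspect -> (suspect,v1)
Op 7: N0 marks N0=alive -> (alive,v1)
Op 8: gossip N1<->N0 -> N1.N0=(alive,v1) N1.N1=(suspect,v1) N1.N2=(alive,v1) | N0.N0=(alive,v1) N0.N1=(suspect,v1) N0.N2=(alive,v1)
Op 9: N1 marks N0=alive -> (alive,v2)

Answer: suspect 1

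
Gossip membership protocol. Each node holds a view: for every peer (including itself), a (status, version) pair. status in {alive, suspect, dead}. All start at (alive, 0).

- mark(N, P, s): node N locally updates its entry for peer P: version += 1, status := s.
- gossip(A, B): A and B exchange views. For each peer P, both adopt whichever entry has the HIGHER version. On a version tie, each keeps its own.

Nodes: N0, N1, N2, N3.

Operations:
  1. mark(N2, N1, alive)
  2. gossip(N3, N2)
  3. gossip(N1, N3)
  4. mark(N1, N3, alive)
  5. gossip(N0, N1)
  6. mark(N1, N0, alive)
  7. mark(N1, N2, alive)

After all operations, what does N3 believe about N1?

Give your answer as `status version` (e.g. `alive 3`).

Answer: alive 1

Derivation:
Op 1: N2 marks N1=alive -> (alive,v1)
Op 2: gossip N3<->N2 -> N3.N0=(alive,v0) N3.N1=(alive,v1) N3.N2=(alive,v0) N3.N3=(alive,v0) | N2.N0=(alive,v0) N2.N1=(alive,v1) N2.N2=(alive,v0) N2.N3=(alive,v0)
Op 3: gossip N1<->N3 -> N1.N0=(alive,v0) N1.N1=(alive,v1) N1.N2=(alive,v0) N1.N3=(alive,v0) | N3.N0=(alive,v0) N3.N1=(alive,v1) N3.N2=(alive,v0) N3.N3=(alive,v0)
Op 4: N1 marks N3=alive -> (alive,v1)
Op 5: gossip N0<->N1 -> N0.N0=(alive,v0) N0.N1=(alive,v1) N0.N2=(alive,v0) N0.N3=(alive,v1) | N1.N0=(alive,v0) N1.N1=(alive,v1) N1.N2=(alive,v0) N1.N3=(alive,v1)
Op 6: N1 marks N0=alive -> (alive,v1)
Op 7: N1 marks N2=alive -> (alive,v1)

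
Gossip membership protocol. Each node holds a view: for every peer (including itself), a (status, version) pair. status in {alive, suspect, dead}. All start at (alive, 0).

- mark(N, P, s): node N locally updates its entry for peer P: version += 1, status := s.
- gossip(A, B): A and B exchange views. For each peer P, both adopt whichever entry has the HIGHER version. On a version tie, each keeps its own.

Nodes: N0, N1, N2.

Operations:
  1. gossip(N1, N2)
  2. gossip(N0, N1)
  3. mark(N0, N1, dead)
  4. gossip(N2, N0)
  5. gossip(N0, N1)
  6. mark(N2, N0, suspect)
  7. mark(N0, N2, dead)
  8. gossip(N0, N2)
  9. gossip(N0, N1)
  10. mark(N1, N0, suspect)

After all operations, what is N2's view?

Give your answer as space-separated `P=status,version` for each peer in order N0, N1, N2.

Op 1: gossip N1<->N2 -> N1.N0=(alive,v0) N1.N1=(alive,v0) N1.N2=(alive,v0) | N2.N0=(alive,v0) N2.N1=(alive,v0) N2.N2=(alive,v0)
Op 2: gossip N0<->N1 -> N0.N0=(alive,v0) N0.N1=(alive,v0) N0.N2=(alive,v0) | N1.N0=(alive,v0) N1.N1=(alive,v0) N1.N2=(alive,v0)
Op 3: N0 marks N1=dead -> (dead,v1)
Op 4: gossip N2<->N0 -> N2.N0=(alive,v0) N2.N1=(dead,v1) N2.N2=(alive,v0) | N0.N0=(alive,v0) N0.N1=(dead,v1) N0.N2=(alive,v0)
Op 5: gossip N0<->N1 -> N0.N0=(alive,v0) N0.N1=(dead,v1) N0.N2=(alive,v0) | N1.N0=(alive,v0) N1.N1=(dead,v1) N1.N2=(alive,v0)
Op 6: N2 marks N0=suspect -> (suspect,v1)
Op 7: N0 marks N2=dead -> (dead,v1)
Op 8: gossip N0<->N2 -> N0.N0=(suspect,v1) N0.N1=(dead,v1) N0.N2=(dead,v1) | N2.N0=(suspect,v1) N2.N1=(dead,v1) N2.N2=(dead,v1)
Op 9: gossip N0<->N1 -> N0.N0=(suspect,v1) N0.N1=(dead,v1) N0.N2=(dead,v1) | N1.N0=(suspect,v1) N1.N1=(dead,v1) N1.N2=(dead,v1)
Op 10: N1 marks N0=suspect -> (suspect,v2)

Answer: N0=suspect,1 N1=dead,1 N2=dead,1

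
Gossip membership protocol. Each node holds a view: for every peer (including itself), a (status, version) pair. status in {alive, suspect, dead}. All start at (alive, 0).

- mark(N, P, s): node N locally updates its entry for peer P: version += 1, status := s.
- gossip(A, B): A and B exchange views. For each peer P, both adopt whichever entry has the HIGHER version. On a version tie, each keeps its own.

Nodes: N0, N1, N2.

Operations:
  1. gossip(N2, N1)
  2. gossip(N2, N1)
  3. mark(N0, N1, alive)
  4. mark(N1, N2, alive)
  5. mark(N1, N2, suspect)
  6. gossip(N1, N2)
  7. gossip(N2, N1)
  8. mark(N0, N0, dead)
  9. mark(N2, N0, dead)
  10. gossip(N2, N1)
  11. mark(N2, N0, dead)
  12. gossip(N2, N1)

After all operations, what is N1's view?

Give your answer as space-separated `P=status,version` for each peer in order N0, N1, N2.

Answer: N0=dead,2 N1=alive,0 N2=suspect,2

Derivation:
Op 1: gossip N2<->N1 -> N2.N0=(alive,v0) N2.N1=(alive,v0) N2.N2=(alive,v0) | N1.N0=(alive,v0) N1.N1=(alive,v0) N1.N2=(alive,v0)
Op 2: gossip N2<->N1 -> N2.N0=(alive,v0) N2.N1=(alive,v0) N2.N2=(alive,v0) | N1.N0=(alive,v0) N1.N1=(alive,v0) N1.N2=(alive,v0)
Op 3: N0 marks N1=alive -> (alive,v1)
Op 4: N1 marks N2=alive -> (alive,v1)
Op 5: N1 marks N2=suspect -> (suspect,v2)
Op 6: gossip N1<->N2 -> N1.N0=(alive,v0) N1.N1=(alive,v0) N1.N2=(suspect,v2) | N2.N0=(alive,v0) N2.N1=(alive,v0) N2.N2=(suspect,v2)
Op 7: gossip N2<->N1 -> N2.N0=(alive,v0) N2.N1=(alive,v0) N2.N2=(suspect,v2) | N1.N0=(alive,v0) N1.N1=(alive,v0) N1.N2=(suspect,v2)
Op 8: N0 marks N0=dead -> (dead,v1)
Op 9: N2 marks N0=dead -> (dead,v1)
Op 10: gossip N2<->N1 -> N2.N0=(dead,v1) N2.N1=(alive,v0) N2.N2=(suspect,v2) | N1.N0=(dead,v1) N1.N1=(alive,v0) N1.N2=(suspect,v2)
Op 11: N2 marks N0=dead -> (dead,v2)
Op 12: gossip N2<->N1 -> N2.N0=(dead,v2) N2.N1=(alive,v0) N2.N2=(suspect,v2) | N1.N0=(dead,v2) N1.N1=(alive,v0) N1.N2=(suspect,v2)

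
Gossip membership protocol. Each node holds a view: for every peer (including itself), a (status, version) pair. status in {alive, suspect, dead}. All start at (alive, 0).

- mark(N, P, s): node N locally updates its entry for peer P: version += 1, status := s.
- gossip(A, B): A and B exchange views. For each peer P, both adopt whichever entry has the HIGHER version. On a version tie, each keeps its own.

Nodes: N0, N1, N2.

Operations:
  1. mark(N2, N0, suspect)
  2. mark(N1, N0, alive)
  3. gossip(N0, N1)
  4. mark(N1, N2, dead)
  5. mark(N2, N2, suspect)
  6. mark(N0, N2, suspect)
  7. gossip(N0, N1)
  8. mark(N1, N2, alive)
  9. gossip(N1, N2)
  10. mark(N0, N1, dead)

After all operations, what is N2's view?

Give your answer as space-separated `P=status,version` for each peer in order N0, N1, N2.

Op 1: N2 marks N0=suspect -> (suspect,v1)
Op 2: N1 marks N0=alive -> (alive,v1)
Op 3: gossip N0<->N1 -> N0.N0=(alive,v1) N0.N1=(alive,v0) N0.N2=(alive,v0) | N1.N0=(alive,v1) N1.N1=(alive,v0) N1.N2=(alive,v0)
Op 4: N1 marks N2=dead -> (dead,v1)
Op 5: N2 marks N2=suspect -> (suspect,v1)
Op 6: N0 marks N2=suspect -> (suspect,v1)
Op 7: gossip N0<->N1 -> N0.N0=(alive,v1) N0.N1=(alive,v0) N0.N2=(suspect,v1) | N1.N0=(alive,v1) N1.N1=(alive,v0) N1.N2=(dead,v1)
Op 8: N1 marks N2=alive -> (alive,v2)
Op 9: gossip N1<->N2 -> N1.N0=(alive,v1) N1.N1=(alive,v0) N1.N2=(alive,v2) | N2.N0=(suspect,v1) N2.N1=(alive,v0) N2.N2=(alive,v2)
Op 10: N0 marks N1=dead -> (dead,v1)

Answer: N0=suspect,1 N1=alive,0 N2=alive,2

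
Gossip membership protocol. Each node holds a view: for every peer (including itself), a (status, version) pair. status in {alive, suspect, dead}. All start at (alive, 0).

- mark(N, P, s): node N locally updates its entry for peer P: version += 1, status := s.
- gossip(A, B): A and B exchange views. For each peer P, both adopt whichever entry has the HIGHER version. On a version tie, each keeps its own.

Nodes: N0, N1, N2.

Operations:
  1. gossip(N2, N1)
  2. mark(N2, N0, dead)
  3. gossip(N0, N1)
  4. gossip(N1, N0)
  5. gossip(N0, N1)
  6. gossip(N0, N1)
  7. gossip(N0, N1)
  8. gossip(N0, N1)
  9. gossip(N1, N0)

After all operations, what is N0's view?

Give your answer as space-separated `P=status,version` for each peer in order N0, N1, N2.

Op 1: gossip N2<->N1 -> N2.N0=(alive,v0) N2.N1=(alive,v0) N2.N2=(alive,v0) | N1.N0=(alive,v0) N1.N1=(alive,v0) N1.N2=(alive,v0)
Op 2: N2 marks N0=dead -> (dead,v1)
Op 3: gossip N0<->N1 -> N0.N0=(alive,v0) N0.N1=(alive,v0) N0.N2=(alive,v0) | N1.N0=(alive,v0) N1.N1=(alive,v0) N1.N2=(alive,v0)
Op 4: gossip N1<->N0 -> N1.N0=(alive,v0) N1.N1=(alive,v0) N1.N2=(alive,v0) | N0.N0=(alive,v0) N0.N1=(alive,v0) N0.N2=(alive,v0)
Op 5: gossip N0<->N1 -> N0.N0=(alive,v0) N0.N1=(alive,v0) N0.N2=(alive,v0) | N1.N0=(alive,v0) N1.N1=(alive,v0) N1.N2=(alive,v0)
Op 6: gossip N0<->N1 -> N0.N0=(alive,v0) N0.N1=(alive,v0) N0.N2=(alive,v0) | N1.N0=(alive,v0) N1.N1=(alive,v0) N1.N2=(alive,v0)
Op 7: gossip N0<->N1 -> N0.N0=(alive,v0) N0.N1=(alive,v0) N0.N2=(alive,v0) | N1.N0=(alive,v0) N1.N1=(alive,v0) N1.N2=(alive,v0)
Op 8: gossip N0<->N1 -> N0.N0=(alive,v0) N0.N1=(alive,v0) N0.N2=(alive,v0) | N1.N0=(alive,v0) N1.N1=(alive,v0) N1.N2=(alive,v0)
Op 9: gossip N1<->N0 -> N1.N0=(alive,v0) N1.N1=(alive,v0) N1.N2=(alive,v0) | N0.N0=(alive,v0) N0.N1=(alive,v0) N0.N2=(alive,v0)

Answer: N0=alive,0 N1=alive,0 N2=alive,0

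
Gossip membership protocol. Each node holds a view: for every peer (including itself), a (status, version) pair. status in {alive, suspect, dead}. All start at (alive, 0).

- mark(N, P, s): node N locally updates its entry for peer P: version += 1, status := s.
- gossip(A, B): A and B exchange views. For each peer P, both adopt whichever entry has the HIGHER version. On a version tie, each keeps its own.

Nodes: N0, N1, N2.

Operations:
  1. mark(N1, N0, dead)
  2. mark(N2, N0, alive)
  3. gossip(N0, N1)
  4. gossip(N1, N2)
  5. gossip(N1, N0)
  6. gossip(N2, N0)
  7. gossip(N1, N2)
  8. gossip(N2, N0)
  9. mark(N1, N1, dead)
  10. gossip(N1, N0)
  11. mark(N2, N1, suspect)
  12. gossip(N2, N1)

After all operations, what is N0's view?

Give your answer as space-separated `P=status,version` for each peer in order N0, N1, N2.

Op 1: N1 marks N0=dead -> (dead,v1)
Op 2: N2 marks N0=alive -> (alive,v1)
Op 3: gossip N0<->N1 -> N0.N0=(dead,v1) N0.N1=(alive,v0) N0.N2=(alive,v0) | N1.N0=(dead,v1) N1.N1=(alive,v0) N1.N2=(alive,v0)
Op 4: gossip N1<->N2 -> N1.N0=(dead,v1) N1.N1=(alive,v0) N1.N2=(alive,v0) | N2.N0=(alive,v1) N2.N1=(alive,v0) N2.N2=(alive,v0)
Op 5: gossip N1<->N0 -> N1.N0=(dead,v1) N1.N1=(alive,v0) N1.N2=(alive,v0) | N0.N0=(dead,v1) N0.N1=(alive,v0) N0.N2=(alive,v0)
Op 6: gossip N2<->N0 -> N2.N0=(alive,v1) N2.N1=(alive,v0) N2.N2=(alive,v0) | N0.N0=(dead,v1) N0.N1=(alive,v0) N0.N2=(alive,v0)
Op 7: gossip N1<->N2 -> N1.N0=(dead,v1) N1.N1=(alive,v0) N1.N2=(alive,v0) | N2.N0=(alive,v1) N2.N1=(alive,v0) N2.N2=(alive,v0)
Op 8: gossip N2<->N0 -> N2.N0=(alive,v1) N2.N1=(alive,v0) N2.N2=(alive,v0) | N0.N0=(dead,v1) N0.N1=(alive,v0) N0.N2=(alive,v0)
Op 9: N1 marks N1=dead -> (dead,v1)
Op 10: gossip N1<->N0 -> N1.N0=(dead,v1) N1.N1=(dead,v1) N1.N2=(alive,v0) | N0.N0=(dead,v1) N0.N1=(dead,v1) N0.N2=(alive,v0)
Op 11: N2 marks N1=suspect -> (suspect,v1)
Op 12: gossip N2<->N1 -> N2.N0=(alive,v1) N2.N1=(suspect,v1) N2.N2=(alive,v0) | N1.N0=(dead,v1) N1.N1=(dead,v1) N1.N2=(alive,v0)

Answer: N0=dead,1 N1=dead,1 N2=alive,0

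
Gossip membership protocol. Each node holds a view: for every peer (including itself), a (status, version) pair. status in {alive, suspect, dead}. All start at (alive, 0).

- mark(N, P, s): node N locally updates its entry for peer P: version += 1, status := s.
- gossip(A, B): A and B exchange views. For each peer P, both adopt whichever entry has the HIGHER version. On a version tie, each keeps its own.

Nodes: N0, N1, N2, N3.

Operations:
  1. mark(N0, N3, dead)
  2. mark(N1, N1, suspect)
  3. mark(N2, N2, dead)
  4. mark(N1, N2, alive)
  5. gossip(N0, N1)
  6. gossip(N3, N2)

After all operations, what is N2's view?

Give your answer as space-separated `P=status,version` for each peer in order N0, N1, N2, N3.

Answer: N0=alive,0 N1=alive,0 N2=dead,1 N3=alive,0

Derivation:
Op 1: N0 marks N3=dead -> (dead,v1)
Op 2: N1 marks N1=suspect -> (suspect,v1)
Op 3: N2 marks N2=dead -> (dead,v1)
Op 4: N1 marks N2=alive -> (alive,v1)
Op 5: gossip N0<->N1 -> N0.N0=(alive,v0) N0.N1=(suspect,v1) N0.N2=(alive,v1) N0.N3=(dead,v1) | N1.N0=(alive,v0) N1.N1=(suspect,v1) N1.N2=(alive,v1) N1.N3=(dead,v1)
Op 6: gossip N3<->N2 -> N3.N0=(alive,v0) N3.N1=(alive,v0) N3.N2=(dead,v1) N3.N3=(alive,v0) | N2.N0=(alive,v0) N2.N1=(alive,v0) N2.N2=(dead,v1) N2.N3=(alive,v0)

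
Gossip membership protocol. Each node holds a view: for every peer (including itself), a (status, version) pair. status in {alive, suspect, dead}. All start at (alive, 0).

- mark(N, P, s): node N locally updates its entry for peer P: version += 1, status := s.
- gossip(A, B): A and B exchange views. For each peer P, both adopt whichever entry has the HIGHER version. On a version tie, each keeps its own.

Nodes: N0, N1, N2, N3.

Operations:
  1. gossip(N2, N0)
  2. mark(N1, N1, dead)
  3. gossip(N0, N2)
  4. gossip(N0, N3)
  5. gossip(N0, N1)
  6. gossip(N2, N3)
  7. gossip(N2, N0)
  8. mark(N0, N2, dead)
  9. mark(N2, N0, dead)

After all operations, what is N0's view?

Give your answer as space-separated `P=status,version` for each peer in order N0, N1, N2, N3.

Op 1: gossip N2<->N0 -> N2.N0=(alive,v0) N2.N1=(alive,v0) N2.N2=(alive,v0) N2.N3=(alive,v0) | N0.N0=(alive,v0) N0.N1=(alive,v0) N0.N2=(alive,v0) N0.N3=(alive,v0)
Op 2: N1 marks N1=dead -> (dead,v1)
Op 3: gossip N0<->N2 -> N0.N0=(alive,v0) N0.N1=(alive,v0) N0.N2=(alive,v0) N0.N3=(alive,v0) | N2.N0=(alive,v0) N2.N1=(alive,v0) N2.N2=(alive,v0) N2.N3=(alive,v0)
Op 4: gossip N0<->N3 -> N0.N0=(alive,v0) N0.N1=(alive,v0) N0.N2=(alive,v0) N0.N3=(alive,v0) | N3.N0=(alive,v0) N3.N1=(alive,v0) N3.N2=(alive,v0) N3.N3=(alive,v0)
Op 5: gossip N0<->N1 -> N0.N0=(alive,v0) N0.N1=(dead,v1) N0.N2=(alive,v0) N0.N3=(alive,v0) | N1.N0=(alive,v0) N1.N1=(dead,v1) N1.N2=(alive,v0) N1.N3=(alive,v0)
Op 6: gossip N2<->N3 -> N2.N0=(alive,v0) N2.N1=(alive,v0) N2.N2=(alive,v0) N2.N3=(alive,v0) | N3.N0=(alive,v0) N3.N1=(alive,v0) N3.N2=(alive,v0) N3.N3=(alive,v0)
Op 7: gossip N2<->N0 -> N2.N0=(alive,v0) N2.N1=(dead,v1) N2.N2=(alive,v0) N2.N3=(alive,v0) | N0.N0=(alive,v0) N0.N1=(dead,v1) N0.N2=(alive,v0) N0.N3=(alive,v0)
Op 8: N0 marks N2=dead -> (dead,v1)
Op 9: N2 marks N0=dead -> (dead,v1)

Answer: N0=alive,0 N1=dead,1 N2=dead,1 N3=alive,0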